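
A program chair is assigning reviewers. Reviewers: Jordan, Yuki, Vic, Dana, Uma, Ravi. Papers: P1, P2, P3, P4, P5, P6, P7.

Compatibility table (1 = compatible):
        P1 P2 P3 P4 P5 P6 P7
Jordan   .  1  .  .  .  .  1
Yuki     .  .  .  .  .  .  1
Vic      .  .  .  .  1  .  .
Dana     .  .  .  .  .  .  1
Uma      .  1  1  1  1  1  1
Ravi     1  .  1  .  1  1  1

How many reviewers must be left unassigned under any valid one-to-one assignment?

1

One maximum matching: Jordan-P2, Yuki-P7, Vic-P5, Uma-P3, Ravi-P1.
The set {Yuki, Dana} has only 1 neighbour ({P7}), so by Hall's theorem at most 5 of the 6 reviewers can be matched.
That matches 5 of the 6, leaving 1 unmatched; no matching can do better.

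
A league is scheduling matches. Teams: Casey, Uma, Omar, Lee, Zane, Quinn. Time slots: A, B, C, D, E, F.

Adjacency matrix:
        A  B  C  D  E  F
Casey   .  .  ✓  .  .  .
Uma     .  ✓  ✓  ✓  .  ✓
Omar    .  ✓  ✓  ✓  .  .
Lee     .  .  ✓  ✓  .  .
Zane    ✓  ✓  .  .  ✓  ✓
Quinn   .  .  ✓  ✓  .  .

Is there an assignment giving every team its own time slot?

No

The set {Casey, Lee, Quinn} has only 2 neighbours ({C, D}), so by Hall's theorem at most 5 of the 6 teams can be matched.
Hence no matching covers every team.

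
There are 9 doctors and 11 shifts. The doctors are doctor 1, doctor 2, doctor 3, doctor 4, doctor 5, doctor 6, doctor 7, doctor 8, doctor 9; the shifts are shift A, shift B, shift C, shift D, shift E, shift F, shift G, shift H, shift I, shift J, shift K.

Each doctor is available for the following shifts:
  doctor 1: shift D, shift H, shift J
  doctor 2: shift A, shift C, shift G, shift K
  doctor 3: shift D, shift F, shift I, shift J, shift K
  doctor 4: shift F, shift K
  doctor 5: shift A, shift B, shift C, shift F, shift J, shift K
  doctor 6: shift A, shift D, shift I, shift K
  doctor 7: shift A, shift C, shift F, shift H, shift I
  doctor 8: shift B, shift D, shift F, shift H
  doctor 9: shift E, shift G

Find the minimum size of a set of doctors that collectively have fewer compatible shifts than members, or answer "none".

none

A matching saturating every doctor exists, for instance doctor 1→shift H, doctor 2→shift A, doctor 3→shift F, doctor 4→shift K, doctor 5→shift J, doctor 6→shift I, doctor 7→shift C, doctor 8→shift D, doctor 9→shift G.
By Hall's marriage theorem, this means |N(S)| ≥ |S| for every subset S, so no violating subset exists.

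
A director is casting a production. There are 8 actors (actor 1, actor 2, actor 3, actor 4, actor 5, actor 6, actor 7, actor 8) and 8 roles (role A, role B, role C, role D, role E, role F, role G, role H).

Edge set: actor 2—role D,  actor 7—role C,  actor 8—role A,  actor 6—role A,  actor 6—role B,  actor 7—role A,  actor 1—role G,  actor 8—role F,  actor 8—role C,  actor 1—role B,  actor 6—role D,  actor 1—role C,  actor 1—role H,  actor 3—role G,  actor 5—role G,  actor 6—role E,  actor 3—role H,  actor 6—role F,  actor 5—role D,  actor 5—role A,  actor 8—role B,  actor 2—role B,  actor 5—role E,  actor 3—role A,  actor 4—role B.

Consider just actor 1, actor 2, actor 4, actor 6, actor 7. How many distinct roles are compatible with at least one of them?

8

The union of neighbours of {actor 1, actor 2, actor 4, actor 6, actor 7} is {role A, role B, role C, role D, role E, role F, role G, role H}, which has 8 elements.
Since |N(S)| = 8 ≥ |S| = 5, Hall's condition holds for this subset.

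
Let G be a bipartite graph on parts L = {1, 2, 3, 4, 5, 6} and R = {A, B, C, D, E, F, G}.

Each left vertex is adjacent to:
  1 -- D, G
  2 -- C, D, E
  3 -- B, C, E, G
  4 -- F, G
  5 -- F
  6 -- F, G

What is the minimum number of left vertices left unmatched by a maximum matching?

1

A valid assignment of size 5: 1→D, 2→E, 3→B, 4→G, 5→F.
The set {4, 5, 6} has only 2 neighbours ({F, G}), so by Hall's theorem at most 5 of the 6 left vertices can be matched.
That matches 5 of the 6, leaving 1 unmatched; no matching can do better.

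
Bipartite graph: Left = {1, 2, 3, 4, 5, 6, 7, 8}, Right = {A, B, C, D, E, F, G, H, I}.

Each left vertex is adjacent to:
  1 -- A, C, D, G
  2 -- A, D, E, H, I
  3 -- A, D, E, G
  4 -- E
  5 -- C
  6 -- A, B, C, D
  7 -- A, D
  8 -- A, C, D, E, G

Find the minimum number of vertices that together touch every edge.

{2, 6, A, C, D, E, G} is a vertex cover of size 7: every edge has an endpoint in this set.
No smaller cover exists because 1–G, 2–H, 3–A, 4–E, 5–C, 6–B, 7–D is a matching of size 7, and a cover must include an endpoint of each of these disjoint edges (König's theorem).

7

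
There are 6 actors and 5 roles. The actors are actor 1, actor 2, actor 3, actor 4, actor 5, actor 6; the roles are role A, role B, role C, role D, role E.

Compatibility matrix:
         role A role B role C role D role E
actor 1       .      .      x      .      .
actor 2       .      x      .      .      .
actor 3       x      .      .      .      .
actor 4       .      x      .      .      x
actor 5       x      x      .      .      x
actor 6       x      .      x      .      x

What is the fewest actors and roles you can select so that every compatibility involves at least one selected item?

{role A, role B, role C, role E} is a vertex cover of size 4: every edge has an endpoint in this set.
No smaller cover exists because actor 1–role C, actor 2–role B, actor 3–role A, actor 4–role E is a matching of size 4, and a cover must include an endpoint of each of these disjoint edges (König's theorem).

4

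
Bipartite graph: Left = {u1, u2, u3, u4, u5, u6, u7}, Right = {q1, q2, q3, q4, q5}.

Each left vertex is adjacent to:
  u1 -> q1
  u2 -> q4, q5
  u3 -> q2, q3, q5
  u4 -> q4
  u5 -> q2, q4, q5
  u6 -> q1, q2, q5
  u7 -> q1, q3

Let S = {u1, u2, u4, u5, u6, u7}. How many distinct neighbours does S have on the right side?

5

The union of neighbours of {u1, u2, u4, u5, u6, u7} is {q1, q2, q3, q4, q5}, which has 5 elements.
Since |N(S)| = 5 < |S| = 6, Hall's condition fails for this subset.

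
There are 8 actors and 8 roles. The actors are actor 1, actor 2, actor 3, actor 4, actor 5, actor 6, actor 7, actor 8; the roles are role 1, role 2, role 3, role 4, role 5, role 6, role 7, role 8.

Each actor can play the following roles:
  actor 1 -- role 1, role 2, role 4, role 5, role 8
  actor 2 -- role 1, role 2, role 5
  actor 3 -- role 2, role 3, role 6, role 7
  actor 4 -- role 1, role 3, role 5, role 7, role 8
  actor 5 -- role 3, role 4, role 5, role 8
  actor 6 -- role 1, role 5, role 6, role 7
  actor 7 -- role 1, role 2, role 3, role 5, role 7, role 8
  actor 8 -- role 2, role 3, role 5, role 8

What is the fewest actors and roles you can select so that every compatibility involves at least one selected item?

The 8 edges actor 1–role 1, actor 2–role 5, actor 3–role 2, actor 4–role 7, actor 5–role 4, actor 6–role 6, actor 7–role 3, actor 8–role 8 form a matching, so any vertex cover needs at least 8 vertices (one per matched edge).
Conversely {actor 1, actor 2, actor 3, actor 4, actor 5, actor 6, actor 7, actor 8} meets every edge and has exactly 8 vertices, so 8 is optimal.

8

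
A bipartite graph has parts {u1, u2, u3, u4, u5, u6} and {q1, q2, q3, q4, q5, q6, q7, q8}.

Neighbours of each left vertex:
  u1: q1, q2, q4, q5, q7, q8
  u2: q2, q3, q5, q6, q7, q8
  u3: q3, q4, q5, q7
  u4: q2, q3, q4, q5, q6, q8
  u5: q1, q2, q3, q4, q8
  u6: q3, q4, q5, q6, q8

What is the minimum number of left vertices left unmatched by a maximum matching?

One maximum matching: u1-q4, u2-q7, u3-q5, u4-q8, u5-q1, u6-q6.
This saturates every left vertex, so 6 is the maximum.
That matches 6 of the 6, leaving 0 unmatched; no matching can do better.

0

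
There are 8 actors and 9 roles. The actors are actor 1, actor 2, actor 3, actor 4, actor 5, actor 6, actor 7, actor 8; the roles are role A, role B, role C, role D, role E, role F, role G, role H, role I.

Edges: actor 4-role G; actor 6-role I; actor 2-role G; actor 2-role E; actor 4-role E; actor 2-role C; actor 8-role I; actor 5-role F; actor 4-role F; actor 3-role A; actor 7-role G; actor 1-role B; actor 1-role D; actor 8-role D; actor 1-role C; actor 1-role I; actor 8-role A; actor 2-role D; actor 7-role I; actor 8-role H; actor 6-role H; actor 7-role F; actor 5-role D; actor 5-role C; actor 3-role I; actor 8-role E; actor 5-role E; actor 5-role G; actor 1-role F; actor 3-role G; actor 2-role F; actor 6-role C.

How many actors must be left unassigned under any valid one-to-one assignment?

A valid assignment of size 8: actor 1-role B, actor 2-role D, actor 3-role G, actor 4-role E, actor 5-role C, actor 6-role H, actor 7-role F, actor 8-role I.
All 8 actors are matched, so no larger matching exists.
That matches 8 of the 8, leaving 0 unmatched; no matching can do better.

0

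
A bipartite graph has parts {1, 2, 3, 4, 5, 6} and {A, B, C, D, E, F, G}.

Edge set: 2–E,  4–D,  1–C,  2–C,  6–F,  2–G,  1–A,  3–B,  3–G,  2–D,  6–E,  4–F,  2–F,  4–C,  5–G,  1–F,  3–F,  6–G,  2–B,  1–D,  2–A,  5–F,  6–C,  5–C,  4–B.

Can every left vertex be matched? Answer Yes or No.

Yes

For example, pair 1–D, 2–G, 3–B, 4–C, 5–F, 6–E.
All 6 left vertices are covered.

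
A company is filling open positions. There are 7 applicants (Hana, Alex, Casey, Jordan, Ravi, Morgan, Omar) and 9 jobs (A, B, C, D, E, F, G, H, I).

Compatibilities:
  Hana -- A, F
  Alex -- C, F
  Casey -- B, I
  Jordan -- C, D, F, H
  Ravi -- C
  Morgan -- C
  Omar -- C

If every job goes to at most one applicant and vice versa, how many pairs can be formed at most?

5

A valid assignment of size 5: Hana→A, Alex→F, Casey→B, Jordan→D, Ravi→C.
The set {Ravi, Morgan, Omar} has only 1 neighbour ({C}), so by Hall's theorem at most 5 of the 7 applicants can be matched.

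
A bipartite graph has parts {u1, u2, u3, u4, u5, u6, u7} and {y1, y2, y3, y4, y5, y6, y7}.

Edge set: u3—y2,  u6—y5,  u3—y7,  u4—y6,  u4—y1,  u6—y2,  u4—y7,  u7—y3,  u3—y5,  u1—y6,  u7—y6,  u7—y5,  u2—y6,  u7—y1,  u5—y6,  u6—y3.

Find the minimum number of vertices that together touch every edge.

5

A maximum matching has 5 edges (e.g. u1–y6, u3–y7, u4–y1, u6–y2, u7–y3).
By König's theorem the minimum vertex cover has the same size. One such cover is {u3, u4, u6, u7, y6}.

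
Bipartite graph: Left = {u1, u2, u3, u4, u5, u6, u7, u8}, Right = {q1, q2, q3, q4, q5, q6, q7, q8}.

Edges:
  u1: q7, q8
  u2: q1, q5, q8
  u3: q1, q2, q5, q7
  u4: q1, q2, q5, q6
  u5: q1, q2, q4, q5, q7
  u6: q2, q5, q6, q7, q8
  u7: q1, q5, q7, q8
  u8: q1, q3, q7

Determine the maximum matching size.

8

For example, pair u1–q7, u2–q1, u3–q2, u4–q6, u5–q4, u6–q5, u7–q8, u8–q3.
This saturates every left vertex, so 8 is the maximum.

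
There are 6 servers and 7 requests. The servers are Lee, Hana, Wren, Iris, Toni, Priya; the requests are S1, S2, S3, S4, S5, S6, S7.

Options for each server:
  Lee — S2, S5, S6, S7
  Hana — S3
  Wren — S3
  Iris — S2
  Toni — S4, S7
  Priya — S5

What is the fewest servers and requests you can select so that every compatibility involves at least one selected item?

5

A maximum matching has 5 edges (e.g. Lee–S7, Hana–S3, Iris–S2, Toni–S4, Priya–S5).
By König's theorem the minimum vertex cover has the same size. One such cover is {Lee, Iris, Toni, Priya, S3}.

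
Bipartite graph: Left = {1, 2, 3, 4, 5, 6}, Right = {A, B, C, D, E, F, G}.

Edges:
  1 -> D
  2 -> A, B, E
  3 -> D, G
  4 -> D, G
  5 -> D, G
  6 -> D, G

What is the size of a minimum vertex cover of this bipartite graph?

A maximum matching has 3 edges (e.g. 1–D, 2–B, 3–G).
By König's theorem the minimum vertex cover has the same size. One such cover is {2, D, G}.

3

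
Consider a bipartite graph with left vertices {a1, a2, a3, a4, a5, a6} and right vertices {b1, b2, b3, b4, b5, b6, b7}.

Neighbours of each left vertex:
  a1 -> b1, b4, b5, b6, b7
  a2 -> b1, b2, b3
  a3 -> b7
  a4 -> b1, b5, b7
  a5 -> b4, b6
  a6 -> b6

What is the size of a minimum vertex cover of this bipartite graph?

6

A maximum matching has 6 edges (e.g. a1–b1, a2–b3, a3–b7, a4–b5, a5–b4, a6–b6).
By König's theorem the minimum vertex cover has the same size. One such cover is {a1, a2, a3, a4, a5, a6}.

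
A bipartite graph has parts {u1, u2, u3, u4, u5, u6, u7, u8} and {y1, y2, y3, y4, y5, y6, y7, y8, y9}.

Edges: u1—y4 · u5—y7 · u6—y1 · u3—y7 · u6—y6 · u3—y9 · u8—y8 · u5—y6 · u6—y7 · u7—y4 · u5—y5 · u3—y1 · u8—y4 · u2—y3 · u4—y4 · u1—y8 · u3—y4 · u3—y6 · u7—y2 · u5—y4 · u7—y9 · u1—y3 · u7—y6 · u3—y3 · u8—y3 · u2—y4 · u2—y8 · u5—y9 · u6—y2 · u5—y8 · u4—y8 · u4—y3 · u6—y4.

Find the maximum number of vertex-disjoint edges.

For example, pair u1-y4, u2-y8, u3-y9, u4-y3, u5-y6, u6-y7, u7-y2.
The set {u1, u2, u4, u8} has only 3 neighbours ({y3, y4, y8}), so by Hall's theorem at most 7 of the 8 left vertices can be matched.

7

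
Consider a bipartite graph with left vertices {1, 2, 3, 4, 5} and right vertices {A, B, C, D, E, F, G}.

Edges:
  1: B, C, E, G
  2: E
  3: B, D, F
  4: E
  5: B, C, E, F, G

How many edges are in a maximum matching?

For example, pair 1→C, 2→E, 3→B, 5→G.
The set {2, 4} has only 1 neighbour ({E}), so by Hall's theorem at most 4 of the 5 left vertices can be matched.

4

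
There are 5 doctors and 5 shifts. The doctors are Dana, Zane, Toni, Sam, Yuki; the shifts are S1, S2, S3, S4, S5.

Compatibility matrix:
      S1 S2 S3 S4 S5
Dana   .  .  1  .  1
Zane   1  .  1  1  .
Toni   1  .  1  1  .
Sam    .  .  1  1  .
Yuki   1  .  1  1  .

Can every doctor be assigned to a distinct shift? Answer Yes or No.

The set {Zane, Toni, Sam, Yuki} has only 3 neighbours ({S1, S3, S4}), so by Hall's theorem at most 4 of the 5 doctors can be matched.
Hence no matching covers every doctor.

No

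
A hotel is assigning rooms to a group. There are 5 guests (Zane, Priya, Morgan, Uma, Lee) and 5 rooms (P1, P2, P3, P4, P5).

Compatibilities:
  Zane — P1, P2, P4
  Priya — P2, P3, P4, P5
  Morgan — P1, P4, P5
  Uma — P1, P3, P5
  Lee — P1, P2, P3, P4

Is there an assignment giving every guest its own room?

A valid assignment of size 5: Zane-P2, Priya-P3, Morgan-P4, Uma-P5, Lee-P1.
Every guest is matched, so this is a perfect matching.

Yes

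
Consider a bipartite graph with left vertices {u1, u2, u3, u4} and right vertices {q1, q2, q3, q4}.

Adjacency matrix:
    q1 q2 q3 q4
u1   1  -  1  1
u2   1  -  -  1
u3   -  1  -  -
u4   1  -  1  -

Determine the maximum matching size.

One maximum matching: u1-q4, u2-q1, u3-q2, u4-q3.
This saturates every left vertex, so 4 is the maximum.

4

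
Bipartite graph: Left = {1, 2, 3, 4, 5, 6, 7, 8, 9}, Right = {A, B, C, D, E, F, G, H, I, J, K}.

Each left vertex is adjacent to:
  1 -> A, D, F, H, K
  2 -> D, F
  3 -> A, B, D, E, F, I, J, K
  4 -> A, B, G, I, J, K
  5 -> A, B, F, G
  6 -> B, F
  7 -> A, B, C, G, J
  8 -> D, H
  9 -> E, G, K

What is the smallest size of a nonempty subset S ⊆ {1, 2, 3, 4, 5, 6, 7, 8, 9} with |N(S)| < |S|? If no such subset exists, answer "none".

none

A matching saturating every left vertex exists, for instance 1→H, 2→F, 3→K, 4→J, 5→G, 6→B, 7→A, 8→D, 9→E.
By Hall's marriage theorem, this means |N(S)| ≥ |S| for every subset S, so no violating subset exists.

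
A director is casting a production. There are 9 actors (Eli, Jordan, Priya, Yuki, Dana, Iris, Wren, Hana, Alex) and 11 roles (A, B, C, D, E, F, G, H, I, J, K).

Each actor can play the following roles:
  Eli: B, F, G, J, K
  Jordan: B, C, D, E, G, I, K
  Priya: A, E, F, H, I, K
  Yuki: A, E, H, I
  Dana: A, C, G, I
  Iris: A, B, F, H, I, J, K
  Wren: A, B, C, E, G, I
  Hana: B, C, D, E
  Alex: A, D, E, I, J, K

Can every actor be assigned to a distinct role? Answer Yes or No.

Yes

A valid assignment of size 9: Eli–G, Jordan–B, Priya–E, Yuki–H, Dana–I, Iris–K, Wren–A, Hana–C, Alex–J.
All 9 actors are covered.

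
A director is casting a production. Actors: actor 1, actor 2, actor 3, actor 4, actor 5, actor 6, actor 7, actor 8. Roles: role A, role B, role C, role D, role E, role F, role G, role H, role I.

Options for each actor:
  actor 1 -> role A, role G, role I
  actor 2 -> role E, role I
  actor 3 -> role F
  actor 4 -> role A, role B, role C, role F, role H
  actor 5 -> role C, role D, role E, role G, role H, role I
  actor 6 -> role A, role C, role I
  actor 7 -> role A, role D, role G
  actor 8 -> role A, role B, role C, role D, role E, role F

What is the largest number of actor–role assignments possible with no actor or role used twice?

8

One maximum matching: actor 1-role I, actor 2-role E, actor 3-role F, actor 4-role B, actor 5-role G, actor 6-role A, actor 7-role D, actor 8-role C.
All 8 actors are matched, so no larger matching exists.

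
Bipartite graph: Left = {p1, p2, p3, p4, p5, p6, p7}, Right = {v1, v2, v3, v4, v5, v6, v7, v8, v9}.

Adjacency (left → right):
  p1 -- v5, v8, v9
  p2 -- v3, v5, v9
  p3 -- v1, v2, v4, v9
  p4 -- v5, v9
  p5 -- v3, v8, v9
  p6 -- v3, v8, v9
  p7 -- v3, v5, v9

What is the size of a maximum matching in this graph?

For example, pair p1-v8, p2-v9, p3-v2, p4-v5, p5-v3.
The set {p1, p2, p4, p5, p6, p7} has only 4 neighbours ({v3, v5, v8, v9}), so by Hall's theorem at most 5 of the 7 left vertices can be matched.

5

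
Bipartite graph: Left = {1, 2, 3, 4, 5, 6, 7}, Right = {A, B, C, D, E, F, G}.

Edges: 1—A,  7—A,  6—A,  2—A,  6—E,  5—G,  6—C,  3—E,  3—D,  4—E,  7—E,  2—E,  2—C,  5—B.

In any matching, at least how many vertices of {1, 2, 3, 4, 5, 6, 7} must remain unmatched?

2

For example, pair 1–A, 2–C, 3–D, 4–E, 5–B.
The set {1, 2, 4, 6, 7} has only 3 neighbours ({A, C, E}), so by Hall's theorem at most 5 of the 7 left vertices can be matched.
That matches 5 of the 7, leaving 2 unmatched; no matching can do better.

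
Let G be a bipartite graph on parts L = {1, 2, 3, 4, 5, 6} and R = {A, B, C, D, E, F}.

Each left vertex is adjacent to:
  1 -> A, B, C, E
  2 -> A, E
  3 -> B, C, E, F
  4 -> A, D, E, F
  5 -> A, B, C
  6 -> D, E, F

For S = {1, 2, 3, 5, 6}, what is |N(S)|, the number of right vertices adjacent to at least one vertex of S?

The union of neighbours of {1, 2, 3, 5, 6} is {A, B, C, D, E, F}, which has 6 elements.
Since |N(S)| = 6 ≥ |S| = 5, Hall's condition holds for this subset.

6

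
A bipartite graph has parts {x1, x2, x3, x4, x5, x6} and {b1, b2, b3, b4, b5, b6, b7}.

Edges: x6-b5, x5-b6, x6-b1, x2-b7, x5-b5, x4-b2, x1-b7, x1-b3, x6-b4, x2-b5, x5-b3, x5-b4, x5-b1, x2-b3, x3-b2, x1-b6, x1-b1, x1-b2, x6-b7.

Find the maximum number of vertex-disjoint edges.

5

For example, pair x1→b7, x2→b3, x3→b2, x5→b1, x6→b5.
The set {x3, x4} has only 1 neighbour ({b2}), so by Hall's theorem at most 5 of the 6 left vertices can be matched.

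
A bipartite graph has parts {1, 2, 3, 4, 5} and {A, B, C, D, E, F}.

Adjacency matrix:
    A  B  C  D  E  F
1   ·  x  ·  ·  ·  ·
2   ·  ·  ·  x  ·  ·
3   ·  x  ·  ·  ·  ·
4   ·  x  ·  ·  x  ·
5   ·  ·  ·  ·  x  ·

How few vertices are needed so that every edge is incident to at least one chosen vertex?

3

The 3 edges 1–B, 2–D, 4–E form a matching, so any vertex cover needs at least 3 vertices (one per matched edge).
Conversely {2, B, E} meets every edge and has exactly 3 vertices, so 3 is optimal.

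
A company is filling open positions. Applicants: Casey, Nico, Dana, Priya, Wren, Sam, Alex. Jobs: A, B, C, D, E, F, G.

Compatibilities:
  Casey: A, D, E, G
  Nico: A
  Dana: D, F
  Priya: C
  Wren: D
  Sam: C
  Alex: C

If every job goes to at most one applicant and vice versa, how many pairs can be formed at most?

For example, pair Casey→E, Nico→A, Dana→F, Priya→C, Wren→D.
The set {Priya, Sam, Alex} has only 1 neighbour ({C}), so by Hall's theorem at most 5 of the 7 applicants can be matched.

5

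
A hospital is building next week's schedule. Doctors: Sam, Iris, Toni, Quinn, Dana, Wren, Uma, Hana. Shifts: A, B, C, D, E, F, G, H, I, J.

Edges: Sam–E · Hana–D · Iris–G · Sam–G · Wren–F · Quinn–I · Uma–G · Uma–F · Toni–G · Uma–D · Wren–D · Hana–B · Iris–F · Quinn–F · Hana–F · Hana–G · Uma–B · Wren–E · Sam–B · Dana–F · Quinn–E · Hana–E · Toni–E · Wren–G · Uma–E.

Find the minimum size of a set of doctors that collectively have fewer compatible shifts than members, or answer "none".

Take S = {Sam, Iris, Toni, Dana, Wren, Uma}. Its neighbourhood is {B, D, E, F, G}, so |N(S)| = 5 < |S| = 6.
Every subset of size less than 6 has at least as many neighbours as members, so 6 is the minimum.

6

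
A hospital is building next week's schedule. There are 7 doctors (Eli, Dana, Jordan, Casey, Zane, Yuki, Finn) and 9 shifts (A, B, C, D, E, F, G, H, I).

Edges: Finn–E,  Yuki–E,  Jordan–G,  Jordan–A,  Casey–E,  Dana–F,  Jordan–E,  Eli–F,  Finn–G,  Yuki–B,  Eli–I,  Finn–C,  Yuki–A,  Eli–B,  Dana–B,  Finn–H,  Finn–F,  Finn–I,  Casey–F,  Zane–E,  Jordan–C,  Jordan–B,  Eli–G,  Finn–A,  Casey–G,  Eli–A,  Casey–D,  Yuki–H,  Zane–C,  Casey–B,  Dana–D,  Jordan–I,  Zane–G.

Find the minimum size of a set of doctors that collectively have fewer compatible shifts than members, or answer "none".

none

A matching saturating every doctor exists, for instance Eli→A, Dana→F, Jordan→E, Casey→B, Zane→C, Yuki→H, Finn→G.
By Hall's marriage theorem, this means |N(S)| ≥ |S| for every subset S, so no violating subset exists.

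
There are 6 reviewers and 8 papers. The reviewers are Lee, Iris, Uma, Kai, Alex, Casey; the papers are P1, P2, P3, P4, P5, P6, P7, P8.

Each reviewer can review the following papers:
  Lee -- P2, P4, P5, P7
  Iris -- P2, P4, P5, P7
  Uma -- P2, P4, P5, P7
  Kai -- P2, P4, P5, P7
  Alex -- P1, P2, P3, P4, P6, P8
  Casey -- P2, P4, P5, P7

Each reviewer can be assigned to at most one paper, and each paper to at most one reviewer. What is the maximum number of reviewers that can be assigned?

5

A valid assignment of size 5: Lee–P2, Iris–P4, Uma–P5, Kai–P7, Alex–P1.
The set {Lee, Iris, Uma, Kai, Casey} has only 4 neighbours ({P2, P4, P5, P7}), so by Hall's theorem at most 5 of the 6 reviewers can be matched.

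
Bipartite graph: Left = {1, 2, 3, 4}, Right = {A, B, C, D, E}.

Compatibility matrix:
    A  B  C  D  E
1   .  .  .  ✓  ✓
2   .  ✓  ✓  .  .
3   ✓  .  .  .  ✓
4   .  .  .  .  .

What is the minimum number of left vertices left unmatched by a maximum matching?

For example, pair 1–D, 2–B, 3–E.
The set {4} has only 0 neighbours (∅), so by Hall's theorem at most 3 of the 4 left vertices can be matched.
That matches 3 of the 4, leaving 1 unmatched; no matching can do better.

1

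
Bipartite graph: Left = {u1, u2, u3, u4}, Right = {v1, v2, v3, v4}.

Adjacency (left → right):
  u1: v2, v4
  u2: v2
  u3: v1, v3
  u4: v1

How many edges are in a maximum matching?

One maximum matching: u1–v4, u2–v2, u3–v3, u4–v1.
This saturates every left vertex, so 4 is the maximum.

4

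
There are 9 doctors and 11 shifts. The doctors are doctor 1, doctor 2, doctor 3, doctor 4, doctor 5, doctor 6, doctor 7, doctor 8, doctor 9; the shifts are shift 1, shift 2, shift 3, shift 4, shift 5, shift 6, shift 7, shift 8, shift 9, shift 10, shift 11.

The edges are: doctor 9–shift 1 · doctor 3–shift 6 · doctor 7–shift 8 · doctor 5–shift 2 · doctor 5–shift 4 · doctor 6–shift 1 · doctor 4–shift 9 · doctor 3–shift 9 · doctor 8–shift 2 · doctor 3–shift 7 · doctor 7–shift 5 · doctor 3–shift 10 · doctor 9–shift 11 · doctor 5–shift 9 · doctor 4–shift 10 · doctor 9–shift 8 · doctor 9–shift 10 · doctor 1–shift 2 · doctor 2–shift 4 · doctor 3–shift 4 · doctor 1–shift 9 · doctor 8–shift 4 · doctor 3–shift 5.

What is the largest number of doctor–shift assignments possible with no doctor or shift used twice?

8

For example, pair doctor 1-shift 9, doctor 2-shift 4, doctor 3-shift 7, doctor 4-shift 10, doctor 5-shift 2, doctor 6-shift 1, doctor 7-shift 5, doctor 9-shift 8.
The set {doctor 1, doctor 2, doctor 5, doctor 8} has only 3 neighbours ({shift 2, shift 4, shift 9}), so by Hall's theorem at most 8 of the 9 doctors can be matched.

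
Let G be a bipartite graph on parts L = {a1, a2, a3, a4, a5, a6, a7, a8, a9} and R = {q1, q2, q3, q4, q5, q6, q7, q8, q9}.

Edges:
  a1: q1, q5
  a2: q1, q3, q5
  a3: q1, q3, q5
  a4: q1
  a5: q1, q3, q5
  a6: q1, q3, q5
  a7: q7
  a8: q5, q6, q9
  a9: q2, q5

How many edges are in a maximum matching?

6

One maximum matching: a1-q1, a2-q3, a3-q5, a7-q7, a8-q9, a9-q2.
The set {a1, a2, a3, a4, a5, a6} has only 3 neighbours ({q1, q3, q5}), so by Hall's theorem at most 6 of the 9 left vertices can be matched.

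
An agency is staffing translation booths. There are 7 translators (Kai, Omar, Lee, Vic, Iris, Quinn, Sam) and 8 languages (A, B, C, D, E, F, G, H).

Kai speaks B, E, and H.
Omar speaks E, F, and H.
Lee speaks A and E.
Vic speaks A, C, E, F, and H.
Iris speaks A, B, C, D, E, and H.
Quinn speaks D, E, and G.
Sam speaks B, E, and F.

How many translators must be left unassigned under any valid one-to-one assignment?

0

For example, pair Kai-E, Omar-F, Lee-A, Vic-C, Iris-H, Quinn-D, Sam-B.
This saturates every translator, so 7 is the maximum.
That matches 7 of the 7, leaving 0 unmatched; no matching can do better.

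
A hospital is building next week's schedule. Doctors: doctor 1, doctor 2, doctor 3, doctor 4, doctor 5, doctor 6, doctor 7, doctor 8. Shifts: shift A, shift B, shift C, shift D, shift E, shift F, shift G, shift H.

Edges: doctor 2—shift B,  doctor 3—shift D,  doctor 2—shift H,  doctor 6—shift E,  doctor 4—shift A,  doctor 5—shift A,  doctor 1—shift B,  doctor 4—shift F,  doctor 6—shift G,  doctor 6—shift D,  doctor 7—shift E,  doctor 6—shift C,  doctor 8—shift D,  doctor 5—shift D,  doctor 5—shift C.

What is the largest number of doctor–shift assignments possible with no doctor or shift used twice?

7

One maximum matching: doctor 1→shift B, doctor 2→shift H, doctor 3→shift D, doctor 4→shift F, doctor 5→shift A, doctor 6→shift G, doctor 7→shift E.
The set {doctor 3, doctor 8} has only 1 neighbour ({shift D}), so by Hall's theorem at most 7 of the 8 doctors can be matched.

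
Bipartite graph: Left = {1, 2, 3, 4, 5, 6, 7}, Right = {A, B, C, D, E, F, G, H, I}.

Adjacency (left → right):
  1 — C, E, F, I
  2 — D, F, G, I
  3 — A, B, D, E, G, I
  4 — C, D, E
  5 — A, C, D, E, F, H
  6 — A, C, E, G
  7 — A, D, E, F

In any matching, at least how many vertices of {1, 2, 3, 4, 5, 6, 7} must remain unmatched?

For example, pair 1–I, 2–F, 3–G, 4–D, 5–A, 6–C, 7–E.
All 7 left vertices are matched, so no larger matching exists.
That matches 7 of the 7, leaving 0 unmatched; no matching can do better.

0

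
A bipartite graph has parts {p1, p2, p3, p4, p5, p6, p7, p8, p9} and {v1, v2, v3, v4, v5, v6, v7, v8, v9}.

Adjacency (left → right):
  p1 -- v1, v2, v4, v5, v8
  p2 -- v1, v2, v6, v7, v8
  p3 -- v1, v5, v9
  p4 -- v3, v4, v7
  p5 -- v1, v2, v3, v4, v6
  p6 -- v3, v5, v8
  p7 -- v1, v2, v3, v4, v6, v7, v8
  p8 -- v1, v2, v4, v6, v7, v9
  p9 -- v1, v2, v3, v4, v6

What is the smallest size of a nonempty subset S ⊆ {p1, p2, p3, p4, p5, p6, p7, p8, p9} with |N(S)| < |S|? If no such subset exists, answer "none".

A matching saturating every left vertex exists, for instance p1→v4, p2→v8, p3→v9, p4→v7, p5→v2, p6→v5, p7→v1, p8→v6, p9→v3.
By Hall's marriage theorem, this means |N(S)| ≥ |S| for every subset S, so no violating subset exists.

none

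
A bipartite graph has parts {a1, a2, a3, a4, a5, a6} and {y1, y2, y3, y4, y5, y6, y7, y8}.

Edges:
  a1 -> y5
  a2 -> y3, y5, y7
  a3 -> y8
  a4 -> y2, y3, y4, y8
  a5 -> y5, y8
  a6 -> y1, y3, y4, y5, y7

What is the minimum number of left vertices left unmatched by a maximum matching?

A valid assignment of size 5: a1–y5, a2–y3, a3–y8, a4–y2, a6–y7.
The set {a1, a3, a5} has only 2 neighbours ({y5, y8}), so by Hall's theorem at most 5 of the 6 left vertices can be matched.
That matches 5 of the 6, leaving 1 unmatched; no matching can do better.

1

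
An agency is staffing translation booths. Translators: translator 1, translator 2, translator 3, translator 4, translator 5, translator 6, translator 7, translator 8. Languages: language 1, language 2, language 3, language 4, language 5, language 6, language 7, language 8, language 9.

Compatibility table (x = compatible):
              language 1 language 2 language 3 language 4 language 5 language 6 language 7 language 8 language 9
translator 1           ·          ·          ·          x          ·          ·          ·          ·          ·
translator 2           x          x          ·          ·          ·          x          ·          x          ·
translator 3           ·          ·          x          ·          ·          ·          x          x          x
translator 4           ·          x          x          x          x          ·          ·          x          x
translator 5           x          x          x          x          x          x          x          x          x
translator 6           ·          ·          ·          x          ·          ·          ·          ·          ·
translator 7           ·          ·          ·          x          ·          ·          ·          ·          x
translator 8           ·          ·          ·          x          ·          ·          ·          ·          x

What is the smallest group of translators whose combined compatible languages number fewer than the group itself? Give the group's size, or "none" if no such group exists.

Take S = {translator 1, translator 6}. Its neighbourhood is {language 4}, so |N(S)| = 1 < |S| = 2.
No single vertex violates Hall's condition since each has at least one neighbour, so 2 is the minimum.

2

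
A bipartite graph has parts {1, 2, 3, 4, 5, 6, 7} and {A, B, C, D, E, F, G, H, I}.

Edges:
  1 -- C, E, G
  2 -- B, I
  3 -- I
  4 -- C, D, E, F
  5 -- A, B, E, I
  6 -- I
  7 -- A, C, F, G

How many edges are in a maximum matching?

A valid assignment of size 6: 1–G, 2–B, 3–I, 4–C, 5–E, 7–F.
The set {3, 6} has only 1 neighbour ({I}), so by Hall's theorem at most 6 of the 7 left vertices can be matched.

6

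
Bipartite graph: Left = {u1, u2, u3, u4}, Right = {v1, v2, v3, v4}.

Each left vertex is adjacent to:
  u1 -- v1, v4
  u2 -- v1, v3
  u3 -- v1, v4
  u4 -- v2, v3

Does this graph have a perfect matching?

Yes

For example, pair u1→v4, u2→v3, u3→v1, u4→v2.
Every left vertex is matched, so this is a perfect matching.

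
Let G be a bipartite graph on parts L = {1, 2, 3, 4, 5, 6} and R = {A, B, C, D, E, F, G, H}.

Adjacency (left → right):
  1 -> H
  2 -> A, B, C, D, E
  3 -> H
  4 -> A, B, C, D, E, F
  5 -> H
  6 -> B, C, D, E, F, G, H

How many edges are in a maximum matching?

4

One maximum matching: 1-H, 2-E, 4-A, 6-G.
The set {1, 3, 5} has only 1 neighbour ({H}), so by Hall's theorem at most 4 of the 6 left vertices can be matched.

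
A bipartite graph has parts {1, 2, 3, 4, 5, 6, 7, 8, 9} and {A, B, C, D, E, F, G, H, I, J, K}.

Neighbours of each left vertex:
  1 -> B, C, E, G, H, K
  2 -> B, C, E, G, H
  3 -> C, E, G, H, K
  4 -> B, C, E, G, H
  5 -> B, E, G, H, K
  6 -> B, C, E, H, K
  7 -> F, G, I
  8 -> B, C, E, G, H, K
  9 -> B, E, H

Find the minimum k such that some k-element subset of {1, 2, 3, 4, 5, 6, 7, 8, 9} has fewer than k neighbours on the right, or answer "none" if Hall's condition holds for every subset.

7

Take S = {1, 2, 3, 4, 5, 6, 8}. Its neighbourhood is {B, C, E, G, H, K}, so |N(S)| = 6 < |S| = 7.
Every subset of size less than 7 has at least as many neighbours as members, so 7 is the minimum.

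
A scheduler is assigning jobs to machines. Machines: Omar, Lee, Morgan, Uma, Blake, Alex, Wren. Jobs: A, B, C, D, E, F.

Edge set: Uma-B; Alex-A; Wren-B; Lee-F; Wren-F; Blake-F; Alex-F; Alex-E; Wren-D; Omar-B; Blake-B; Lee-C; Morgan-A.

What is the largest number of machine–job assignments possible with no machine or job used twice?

6

A valid assignment of size 6: Omar-B, Lee-C, Morgan-A, Blake-F, Alex-E, Wren-D.
The set {Omar, Uma} has only 1 neighbour ({B}), so by Hall's theorem at most 6 of the 7 machines can be matched.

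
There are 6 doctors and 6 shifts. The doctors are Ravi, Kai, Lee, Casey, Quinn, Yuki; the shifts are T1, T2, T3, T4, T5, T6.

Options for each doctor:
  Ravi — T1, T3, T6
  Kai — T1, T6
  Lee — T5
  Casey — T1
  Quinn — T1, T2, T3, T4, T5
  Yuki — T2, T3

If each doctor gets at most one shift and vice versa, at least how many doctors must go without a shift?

0

For example, pair Ravi→T3, Kai→T6, Lee→T5, Casey→T1, Quinn→T4, Yuki→T2.
All 6 doctors are matched, so no larger matching exists.
That matches 6 of the 6, leaving 0 unmatched; no matching can do better.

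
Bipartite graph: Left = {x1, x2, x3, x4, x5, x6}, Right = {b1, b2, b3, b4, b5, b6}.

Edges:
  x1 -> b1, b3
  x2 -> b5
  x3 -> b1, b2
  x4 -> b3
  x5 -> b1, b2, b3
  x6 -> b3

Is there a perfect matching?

The set {x1, x3, x4, x5, x6} has only 3 neighbours ({b1, b2, b3}), so by Hall's theorem at most 4 of the 6 left vertices can be matched.
Hence no matching covers every left vertex.

No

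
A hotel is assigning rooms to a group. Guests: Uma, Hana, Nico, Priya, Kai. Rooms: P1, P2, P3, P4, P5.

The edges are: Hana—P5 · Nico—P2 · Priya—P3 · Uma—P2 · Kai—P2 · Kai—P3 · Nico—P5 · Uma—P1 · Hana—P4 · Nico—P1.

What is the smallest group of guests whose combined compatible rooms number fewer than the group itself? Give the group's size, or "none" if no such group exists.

none

A matching saturating every guest exists, for instance Uma→P1, Hana→P4, Nico→P5, Priya→P3, Kai→P2.
By Hall's marriage theorem, this means |N(S)| ≥ |S| for every subset S, so no violating subset exists.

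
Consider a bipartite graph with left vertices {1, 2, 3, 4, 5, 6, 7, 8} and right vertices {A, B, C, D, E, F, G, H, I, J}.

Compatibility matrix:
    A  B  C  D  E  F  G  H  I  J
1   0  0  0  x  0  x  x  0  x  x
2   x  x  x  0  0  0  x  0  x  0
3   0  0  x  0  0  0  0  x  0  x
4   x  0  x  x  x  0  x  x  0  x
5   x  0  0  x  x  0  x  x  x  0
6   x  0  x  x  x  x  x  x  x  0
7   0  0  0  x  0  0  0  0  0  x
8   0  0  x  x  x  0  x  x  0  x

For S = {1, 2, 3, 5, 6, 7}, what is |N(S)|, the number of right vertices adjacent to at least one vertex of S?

The union of neighbours of {1, 2, 3, 5, 6, 7} is {A, B, C, D, E, F, G, H, I, J}, which has 10 elements.
Since |N(S)| = 10 ≥ |S| = 6, Hall's condition holds for this subset.

10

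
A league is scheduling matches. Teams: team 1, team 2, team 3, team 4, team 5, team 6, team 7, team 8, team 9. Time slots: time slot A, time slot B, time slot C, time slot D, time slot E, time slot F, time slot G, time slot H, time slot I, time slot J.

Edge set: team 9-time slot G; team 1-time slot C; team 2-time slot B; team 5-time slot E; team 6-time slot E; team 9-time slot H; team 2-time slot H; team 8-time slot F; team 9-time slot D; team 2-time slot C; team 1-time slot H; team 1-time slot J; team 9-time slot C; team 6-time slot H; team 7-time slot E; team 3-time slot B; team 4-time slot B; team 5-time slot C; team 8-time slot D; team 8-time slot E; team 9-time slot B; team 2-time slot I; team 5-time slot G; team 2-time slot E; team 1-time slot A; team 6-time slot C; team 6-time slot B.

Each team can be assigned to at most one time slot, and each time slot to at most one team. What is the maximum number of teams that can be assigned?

8

For example, pair team 1–time slot J, team 2–time slot I, team 3–time slot B, team 5–time slot G, team 6–time slot H, team 7–time slot E, team 8–time slot F, team 9–time slot C.
The set {team 3, team 4} has only 1 neighbour ({time slot B}), so by Hall's theorem at most 8 of the 9 teams can be matched.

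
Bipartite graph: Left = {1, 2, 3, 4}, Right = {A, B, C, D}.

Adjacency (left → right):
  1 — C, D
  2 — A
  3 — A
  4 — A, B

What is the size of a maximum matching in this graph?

3

A valid assignment of size 3: 1-C, 2-A, 4-B.
The set {2, 3} has only 1 neighbour ({A}), so by Hall's theorem at most 3 of the 4 left vertices can be matched.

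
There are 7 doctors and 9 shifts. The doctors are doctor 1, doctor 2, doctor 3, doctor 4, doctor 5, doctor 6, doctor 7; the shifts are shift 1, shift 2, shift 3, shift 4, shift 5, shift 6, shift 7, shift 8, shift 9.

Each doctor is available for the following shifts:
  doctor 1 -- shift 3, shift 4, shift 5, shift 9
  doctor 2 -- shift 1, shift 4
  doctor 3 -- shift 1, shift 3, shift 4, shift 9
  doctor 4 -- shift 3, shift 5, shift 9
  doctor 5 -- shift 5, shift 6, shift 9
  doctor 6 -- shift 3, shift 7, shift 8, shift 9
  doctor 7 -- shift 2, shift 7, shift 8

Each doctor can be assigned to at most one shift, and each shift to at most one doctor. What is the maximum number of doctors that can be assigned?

One maximum matching: doctor 1–shift 3, doctor 2–shift 1, doctor 3–shift 4, doctor 4–shift 5, doctor 5–shift 6, doctor 6–shift 7, doctor 7–shift 8.
All 7 doctors are matched, so no larger matching exists.

7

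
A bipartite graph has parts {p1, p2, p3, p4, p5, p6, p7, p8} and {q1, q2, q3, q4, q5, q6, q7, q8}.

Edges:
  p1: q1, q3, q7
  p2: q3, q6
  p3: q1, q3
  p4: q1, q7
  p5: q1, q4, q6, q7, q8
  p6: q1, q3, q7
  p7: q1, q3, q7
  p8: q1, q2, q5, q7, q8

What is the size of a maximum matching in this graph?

One maximum matching: p1-q3, p2-q6, p3-q1, p4-q7, p5-q4, p8-q8.
The set {p1, p3, p4, p6, p7} has only 3 neighbours ({q1, q3, q7}), so by Hall's theorem at most 6 of the 8 left vertices can be matched.

6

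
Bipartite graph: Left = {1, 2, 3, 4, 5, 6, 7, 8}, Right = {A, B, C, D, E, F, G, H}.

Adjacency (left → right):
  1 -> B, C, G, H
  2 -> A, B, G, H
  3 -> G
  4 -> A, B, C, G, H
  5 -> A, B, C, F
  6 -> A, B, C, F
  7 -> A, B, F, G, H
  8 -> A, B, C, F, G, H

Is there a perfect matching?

The set {1, 2, 3, 4, 5, 6, 7, 8} has only 6 neighbours ({A, B, C, F, G, H}), so by Hall's theorem at most 6 of the 8 left vertices can be matched.
Hence no matching covers every left vertex.

No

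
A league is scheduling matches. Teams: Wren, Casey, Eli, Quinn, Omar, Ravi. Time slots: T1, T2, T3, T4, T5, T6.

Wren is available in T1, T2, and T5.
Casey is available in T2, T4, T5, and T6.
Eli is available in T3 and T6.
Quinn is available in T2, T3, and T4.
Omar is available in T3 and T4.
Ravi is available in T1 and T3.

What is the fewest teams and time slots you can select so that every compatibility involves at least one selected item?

6

The 6 edges Wren–T5, Casey–T6, Eli–T3, Quinn–T2, Omar–T4, Ravi–T1 form a matching, so any vertex cover needs at least 6 vertices (one per matched edge).
Conversely {Wren, Casey, Eli, Quinn, Omar, Ravi} meets every edge and has exactly 6 vertices, so 6 is optimal.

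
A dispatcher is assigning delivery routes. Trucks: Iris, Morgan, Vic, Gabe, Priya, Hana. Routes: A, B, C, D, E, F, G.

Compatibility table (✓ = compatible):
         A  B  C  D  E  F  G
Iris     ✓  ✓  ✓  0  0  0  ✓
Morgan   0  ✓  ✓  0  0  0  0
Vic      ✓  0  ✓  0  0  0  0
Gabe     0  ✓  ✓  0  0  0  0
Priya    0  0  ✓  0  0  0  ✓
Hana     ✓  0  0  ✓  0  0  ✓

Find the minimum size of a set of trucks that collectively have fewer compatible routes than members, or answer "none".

Take S = {Iris, Morgan, Vic, Gabe, Priya}. Its neighbourhood is {A, B, C, G}, so |N(S)| = 4 < |S| = 5.
Every subset of size less than 5 has at least as many neighbours as members, so 5 is the minimum.

5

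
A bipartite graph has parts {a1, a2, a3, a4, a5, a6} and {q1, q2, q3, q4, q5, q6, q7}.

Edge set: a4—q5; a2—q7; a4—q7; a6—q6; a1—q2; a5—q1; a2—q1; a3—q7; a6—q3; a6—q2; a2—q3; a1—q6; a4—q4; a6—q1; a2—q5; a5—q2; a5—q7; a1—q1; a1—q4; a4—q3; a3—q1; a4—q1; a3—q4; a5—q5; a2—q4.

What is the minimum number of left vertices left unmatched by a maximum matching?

One maximum matching: a1→q2, a2→q3, a3→q4, a4→q1, a5→q7, a6→q6.
This saturates every left vertex, so 6 is the maximum.
That matches 6 of the 6, leaving 0 unmatched; no matching can do better.

0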